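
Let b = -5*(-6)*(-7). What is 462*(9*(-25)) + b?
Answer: -104160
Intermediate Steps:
b = -210 (b = 30*(-7) = -210)
462*(9*(-25)) + b = 462*(9*(-25)) - 210 = 462*(-225) - 210 = -103950 - 210 = -104160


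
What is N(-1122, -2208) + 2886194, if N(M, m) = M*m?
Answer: 5363570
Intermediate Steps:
N(-1122, -2208) + 2886194 = -1122*(-2208) + 2886194 = 2477376 + 2886194 = 5363570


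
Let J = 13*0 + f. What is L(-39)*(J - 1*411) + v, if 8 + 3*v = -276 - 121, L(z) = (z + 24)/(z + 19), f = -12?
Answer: -1809/4 ≈ -452.25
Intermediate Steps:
L(z) = (24 + z)/(19 + z)
J = -12 (J = 13*0 - 12 = 0 - 12 = -12)
v = -135 (v = -8/3 + (-276 - 121)/3 = -8/3 + (⅓)*(-397) = -8/3 - 397/3 = -135)
L(-39)*(J - 1*411) + v = ((24 - 39)/(19 - 39))*(-12 - 1*411) - 135 = (-15/(-20))*(-12 - 411) - 135 = -1/20*(-15)*(-423) - 135 = (¾)*(-423) - 135 = -1269/4 - 135 = -1809/4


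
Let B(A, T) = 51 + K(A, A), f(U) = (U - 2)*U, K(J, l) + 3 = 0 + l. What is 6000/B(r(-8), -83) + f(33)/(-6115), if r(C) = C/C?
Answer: 36639873/299635 ≈ 122.28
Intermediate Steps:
K(J, l) = -3 + l (K(J, l) = -3 + (0 + l) = -3 + l)
r(C) = 1
f(U) = U*(-2 + U) (f(U) = (-2 + U)*U = U*(-2 + U))
B(A, T) = 48 + A (B(A, T) = 51 + (-3 + A) = 48 + A)
6000/B(r(-8), -83) + f(33)/(-6115) = 6000/(48 + 1) + (33*(-2 + 33))/(-6115) = 6000/49 + (33*31)*(-1/6115) = 6000*(1/49) + 1023*(-1/6115) = 6000/49 - 1023/6115 = 36639873/299635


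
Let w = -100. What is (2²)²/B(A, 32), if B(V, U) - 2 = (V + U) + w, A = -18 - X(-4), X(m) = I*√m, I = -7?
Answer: -48/259 - 8*I/259 ≈ -0.18533 - 0.030888*I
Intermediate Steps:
X(m) = -7*√m
A = -18 + 14*I (A = -18 - (-7)*√(-4) = -18 - (-7)*2*I = -18 - (-14)*I = -18 + 14*I ≈ -18.0 + 14.0*I)
B(V, U) = -98 + U + V (B(V, U) = 2 + ((V + U) - 100) = 2 + ((U + V) - 100) = 2 + (-100 + U + V) = -98 + U + V)
(2²)²/B(A, 32) = (2²)²/(-98 + 32 + (-18 + 14*I)) = 4²/(-84 + 14*I) = 16*((-84 - 14*I)/7252) = 4*(-84 - 14*I)/1813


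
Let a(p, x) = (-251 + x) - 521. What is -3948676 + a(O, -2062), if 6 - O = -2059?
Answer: -3951510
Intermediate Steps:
O = 2065 (O = 6 - 1*(-2059) = 6 + 2059 = 2065)
a(p, x) = -772 + x
-3948676 + a(O, -2062) = -3948676 + (-772 - 2062) = -3948676 - 2834 = -3951510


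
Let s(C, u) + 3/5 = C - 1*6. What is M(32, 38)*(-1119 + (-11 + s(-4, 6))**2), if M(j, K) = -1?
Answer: 16311/25 ≈ 652.44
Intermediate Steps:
s(C, u) = -33/5 + C (s(C, u) = -3/5 + (C - 1*6) = -3/5 + (C - 6) = -3/5 + (-6 + C) = -33/5 + C)
M(32, 38)*(-1119 + (-11 + s(-4, 6))**2) = -(-1119 + (-11 + (-33/5 - 4))**2) = -(-1119 + (-11 - 53/5)**2) = -(-1119 + (-108/5)**2) = -(-1119 + 11664/25) = -1*(-16311/25) = 16311/25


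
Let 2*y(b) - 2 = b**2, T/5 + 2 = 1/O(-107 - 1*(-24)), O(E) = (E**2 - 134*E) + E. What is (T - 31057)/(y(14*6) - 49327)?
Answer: 556969171/821066544 ≈ 0.67835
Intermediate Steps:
O(E) = E**2 - 133*E
T = -179275/17928 (T = -10 + 5/(((-107 - 1*(-24))*(-133 + (-107 - 1*(-24))))) = -10 + 5/(((-107 + 24)*(-133 + (-107 + 24)))) = -10 + 5/((-83*(-133 - 83))) = -10 + 5/((-83*(-216))) = -10 + 5/17928 = -179275/17928 ≈ -9.9997)
y(b) = 1 + b**2/2
(T - 31057)/(y(14*6) - 49327) = (-179275/17928 - 31057)/((1 + (14*6)**2/2) - 49327) = -556969171/(17928*((1 + (1/2)*84**2) - 49327)) = -556969171/(17928*((1 + (1/2)*7056) - 49327)) = -556969171/(17928*((1 + 3528) - 49327)) = -556969171/(17928*(3529 - 49327)) = -556969171/17928/(-45798) = -556969171/17928*(-1/45798) = 556969171/821066544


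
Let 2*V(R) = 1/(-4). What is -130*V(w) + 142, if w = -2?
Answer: 633/4 ≈ 158.25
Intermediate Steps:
V(R) = -1/8 (V(R) = (1/2)/(-4) = (1/2)*(-1/4) = -1/8)
-130*V(w) + 142 = -130*(-1/8) + 142 = 65/4 + 142 = 633/4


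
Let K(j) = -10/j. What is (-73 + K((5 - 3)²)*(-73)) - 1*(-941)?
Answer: 2101/2 ≈ 1050.5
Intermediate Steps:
(-73 + K((5 - 3)²)*(-73)) - 1*(-941) = (-73 - 10/(5 - 3)²*(-73)) - 1*(-941) = (-73 - 10/(2²)*(-73)) + 941 = (-73 - 10/4*(-73)) + 941 = (-73 - 10*¼*(-73)) + 941 = (-73 - 5/2*(-73)) + 941 = (-73 + 365/2) + 941 = 219/2 + 941 = 2101/2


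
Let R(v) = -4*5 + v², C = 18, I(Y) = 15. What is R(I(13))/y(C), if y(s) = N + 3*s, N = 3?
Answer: 205/57 ≈ 3.5965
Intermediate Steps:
R(v) = -20 + v²
y(s) = 3 + 3*s
R(I(13))/y(C) = (-20 + 15²)/(3 + 3*18) = (-20 + 225)/(3 + 54) = 205/57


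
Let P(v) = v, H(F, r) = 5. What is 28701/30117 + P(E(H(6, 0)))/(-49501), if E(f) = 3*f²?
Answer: 472823142/496940539 ≈ 0.95147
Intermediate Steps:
28701/30117 + P(E(H(6, 0)))/(-49501) = 28701/30117 + (3*5²)/(-49501) = 28701*(1/30117) + (3*25)*(-1/49501) = 9567/10039 + 75*(-1/49501) = 9567/10039 - 75/49501 = 472823142/496940539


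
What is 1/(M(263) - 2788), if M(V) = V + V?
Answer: -1/2262 ≈ -0.00044209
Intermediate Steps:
M(V) = 2*V
1/(M(263) - 2788) = 1/(2*263 - 2788) = 1/(526 - 2788) = 1/(-2262) = -1/2262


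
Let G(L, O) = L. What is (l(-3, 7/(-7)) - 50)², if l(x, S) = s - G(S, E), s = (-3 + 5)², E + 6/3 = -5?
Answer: 2025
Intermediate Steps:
E = -7 (E = -2 - 5 = -7)
s = 4 (s = 2² = 4)
l(x, S) = 4 - S
(l(-3, 7/(-7)) - 50)² = ((4 - 7/(-7)) - 50)² = ((4 - 7*(-1)/7) - 50)² = ((4 - 1*(-1)) - 50)² = ((4 + 1) - 50)² = (5 - 50)² = (-45)² = 2025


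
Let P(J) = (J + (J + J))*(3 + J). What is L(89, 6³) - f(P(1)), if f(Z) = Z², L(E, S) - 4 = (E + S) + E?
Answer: 254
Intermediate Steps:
P(J) = 3*J*(3 + J) (P(J) = (J + 2*J)*(3 + J) = (3*J)*(3 + J) = 3*J*(3 + J))
L(E, S) = 4 + S + 2*E (L(E, S) = 4 + ((E + S) + E) = 4 + (S + 2*E) = 4 + S + 2*E)
L(89, 6³) - f(P(1)) = (4 + 6³ + 2*89) - (3*1*(3 + 1))² = (4 + 216 + 178) - (3*1*4)² = 398 - 1*12² = 398 - 1*144 = 398 - 144 = 254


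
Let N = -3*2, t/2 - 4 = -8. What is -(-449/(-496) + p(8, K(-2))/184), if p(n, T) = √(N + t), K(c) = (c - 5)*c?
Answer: -449/496 - I*√14/184 ≈ -0.90524 - 0.020335*I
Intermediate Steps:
t = -8 (t = 8 + 2*(-8) = 8 - 16 = -8)
K(c) = c*(-5 + c) (K(c) = (-5 + c)*c = c*(-5 + c))
N = -6
p(n, T) = I*√14 (p(n, T) = √(-6 - 8) = √(-14) = I*√14)
-(-449/(-496) + p(8, K(-2))/184) = -(-449/(-496) + (I*√14)/184) = -(-449*(-1/496) + (I*√14)*(1/184)) = -(449/496 + I*√14/184) = -449/496 - I*√14/184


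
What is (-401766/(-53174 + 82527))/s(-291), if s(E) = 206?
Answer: -200883/3023359 ≈ -0.066444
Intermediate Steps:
(-401766/(-53174 + 82527))/s(-291) = -401766/(-53174 + 82527)/206 = -401766/29353*(1/206) = -401766*1/29353*(1/206) = -401766/29353*1/206 = -200883/3023359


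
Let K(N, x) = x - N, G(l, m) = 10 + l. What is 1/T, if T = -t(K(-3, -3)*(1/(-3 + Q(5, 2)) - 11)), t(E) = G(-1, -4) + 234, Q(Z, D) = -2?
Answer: -1/243 ≈ -0.0041152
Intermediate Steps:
t(E) = 243 (t(E) = (10 - 1) + 234 = 9 + 234 = 243)
T = -243 (T = -1*243 = -243)
1/T = 1/(-243) = -1/243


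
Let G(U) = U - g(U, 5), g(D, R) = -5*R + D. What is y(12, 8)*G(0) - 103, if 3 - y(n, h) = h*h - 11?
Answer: -1353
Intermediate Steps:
g(D, R) = D - 5*R
y(n, h) = 14 - h² (y(n, h) = 3 - (h*h - 11) = 3 - (h² - 11) = 3 - (-11 + h²) = 3 + (11 - h²) = 14 - h²)
G(U) = 25 (G(U) = U - (U - 5*5) = U - (U - 25) = U - (-25 + U) = U + (25 - U) = 25)
y(12, 8)*G(0) - 103 = (14 - 1*8²)*25 - 103 = (14 - 1*64)*25 - 103 = (14 - 64)*25 - 103 = -50*25 - 103 = -1250 - 103 = -1353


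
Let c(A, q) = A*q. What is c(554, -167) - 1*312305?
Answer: -404823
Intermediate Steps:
c(554, -167) - 1*312305 = 554*(-167) - 1*312305 = -92518 - 312305 = -404823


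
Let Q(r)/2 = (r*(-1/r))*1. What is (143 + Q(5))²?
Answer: 19881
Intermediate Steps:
Q(r) = -2 (Q(r) = 2*((r*(-1/r))*1) = 2*(-1*1) = 2*(-1) = -2)
(143 + Q(5))² = (143 - 2)² = 141² = 19881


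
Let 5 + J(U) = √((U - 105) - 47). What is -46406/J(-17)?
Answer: 116015/97 + 301639*I/97 ≈ 1196.0 + 3109.7*I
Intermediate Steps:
J(U) = -5 + √(-152 + U) (J(U) = -5 + √((U - 105) - 47) = -5 + √((-105 + U) - 47) = -5 + √(-152 + U))
-46406/J(-17) = -46406/(-5 + √(-152 - 17)) = -46406/(-5 + √(-169)) = -46406*(-5 - 13*I)/194 = -23203*(-5 - 13*I)/97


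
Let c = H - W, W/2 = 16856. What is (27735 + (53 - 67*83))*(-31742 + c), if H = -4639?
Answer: -1557957111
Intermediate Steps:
W = 33712 (W = 2*16856 = 33712)
c = -38351 (c = -4639 - 1*33712 = -4639 - 33712 = -38351)
(27735 + (53 - 67*83))*(-31742 + c) = (27735 + (53 - 67*83))*(-31742 - 38351) = (27735 + (53 - 5561))*(-70093) = (27735 - 5508)*(-70093) = 22227*(-70093) = -1557957111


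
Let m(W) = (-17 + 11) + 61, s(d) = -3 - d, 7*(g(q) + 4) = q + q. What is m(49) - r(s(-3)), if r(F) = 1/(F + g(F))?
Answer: 221/4 ≈ 55.250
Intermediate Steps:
g(q) = -4 + 2*q/7 (g(q) = -4 + (q + q)/7 = -4 + (2*q)/7 = -4 + 2*q/7)
r(F) = 1/(-4 + 9*F/7) (r(F) = 1/(F + (-4 + 2*F/7)) = 1/(-4 + 9*F/7))
m(W) = 55 (m(W) = -6 + 61 = 55)
m(49) - r(s(-3)) = 55 - 7/(-28 + 9*(-3 - 1*(-3))) = 55 - 7/(-28 + 9*(-3 + 3)) = 55 - 7/(-28 + 9*0) = 55 - 7/(-28 + 0) = 55 - 7/(-28) = 55 - 7*(-1)/28 = 55 - 1*(-¼) = 55 + ¼ = 221/4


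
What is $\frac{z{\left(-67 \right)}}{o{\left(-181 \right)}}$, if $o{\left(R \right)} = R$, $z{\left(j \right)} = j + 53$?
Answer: $\frac{14}{181} \approx 0.077348$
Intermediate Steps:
$z{\left(j \right)} = 53 + j$
$\frac{z{\left(-67 \right)}}{o{\left(-181 \right)}} = \frac{53 - 67}{-181} = \left(-14\right) \left(- \frac{1}{181}\right) = \frac{14}{181}$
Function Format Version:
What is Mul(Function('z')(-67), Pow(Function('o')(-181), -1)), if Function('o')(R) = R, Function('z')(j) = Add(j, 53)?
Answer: Rational(14, 181) ≈ 0.077348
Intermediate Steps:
Function('z')(j) = Add(53, j)
Mul(Function('z')(-67), Pow(Function('o')(-181), -1)) = Mul(Add(53, -67), Pow(-181, -1)) = Mul(-14, Rational(-1, 181)) = Rational(14, 181)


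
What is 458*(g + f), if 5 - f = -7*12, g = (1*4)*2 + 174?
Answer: 124118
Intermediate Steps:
g = 182 (g = 4*2 + 174 = 8 + 174 = 182)
f = 89 (f = 5 - (-7)*12 = 5 - 1*(-84) = 5 + 84 = 89)
458*(g + f) = 458*(182 + 89) = 458*271 = 124118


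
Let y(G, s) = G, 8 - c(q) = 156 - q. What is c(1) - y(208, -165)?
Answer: -355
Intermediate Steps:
c(q) = -148 + q (c(q) = 8 - (156 - q) = 8 + (-156 + q) = -148 + q)
c(1) - y(208, -165) = (-148 + 1) - 1*208 = -147 - 208 = -355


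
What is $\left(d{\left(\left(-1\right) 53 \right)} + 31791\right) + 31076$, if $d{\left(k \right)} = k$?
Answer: $62814$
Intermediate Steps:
$\left(d{\left(\left(-1\right) 53 \right)} + 31791\right) + 31076 = \left(\left(-1\right) 53 + 31791\right) + 31076 = \left(-53 + 31791\right) + 31076 = 31738 + 31076 = 62814$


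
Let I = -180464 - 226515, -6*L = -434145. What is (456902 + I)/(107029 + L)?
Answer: 33282/119591 ≈ 0.27830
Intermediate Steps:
L = 144715/2 (L = -1/6*(-434145) = 144715/2 ≈ 72358.)
I = -406979
(456902 + I)/(107029 + L) = (456902 - 406979)/(107029 + 144715/2) = 49923/(358773/2) = 49923*(2/358773) = 33282/119591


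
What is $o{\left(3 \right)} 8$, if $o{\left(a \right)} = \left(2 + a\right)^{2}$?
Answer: $200$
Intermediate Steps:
$o{\left(3 \right)} 8 = \left(2 + 3\right)^{2} \cdot 8 = 5^{2} \cdot 8 = 25 \cdot 8 = 200$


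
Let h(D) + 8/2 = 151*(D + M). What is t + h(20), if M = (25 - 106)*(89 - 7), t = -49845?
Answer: -1049771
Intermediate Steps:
M = -6642 (M = -81*82 = -6642)
h(D) = -1002946 + 151*D (h(D) = -4 + 151*(D - 6642) = -4 + 151*(-6642 + D) = -4 + (-1002942 + 151*D) = -1002946 + 151*D)
t + h(20) = -49845 + (-1002946 + 151*20) = -49845 + (-1002946 + 3020) = -49845 - 999926 = -1049771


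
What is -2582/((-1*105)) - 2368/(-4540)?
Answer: 598546/23835 ≈ 25.112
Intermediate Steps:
-2582/((-1*105)) - 2368/(-4540) = -2582/(-105) - 2368*(-1/4540) = -2582*(-1/105) + 592/1135 = 2582/105 + 592/1135 = 598546/23835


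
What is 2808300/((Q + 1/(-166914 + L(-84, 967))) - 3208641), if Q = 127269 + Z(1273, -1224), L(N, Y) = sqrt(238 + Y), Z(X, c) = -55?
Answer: -60272735598268531652325/66134684626545207862349 + 702075*sqrt(1205)/66134684626545207862349 ≈ -0.91136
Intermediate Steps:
Q = 127214 (Q = 127269 - 55 = 127214)
2808300/((Q + 1/(-166914 + L(-84, 967))) - 3208641) = 2808300/((127214 + 1/(-166914 + sqrt(238 + 967))) - 3208641) = 2808300/((127214 + 1/(-166914 + sqrt(1205))) - 3208641) = 2808300/(-3081427 + 1/(-166914 + sqrt(1205)))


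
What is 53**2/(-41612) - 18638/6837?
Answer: -794769589/284501244 ≈ -2.7936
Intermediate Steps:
53**2/(-41612) - 18638/6837 = 2809*(-1/41612) - 18638*1/6837 = -2809/41612 - 18638/6837 = -794769589/284501244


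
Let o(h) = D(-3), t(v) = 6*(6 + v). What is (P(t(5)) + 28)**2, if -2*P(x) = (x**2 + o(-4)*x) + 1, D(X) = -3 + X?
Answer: 15249025/4 ≈ 3.8123e+6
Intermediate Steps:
t(v) = 36 + 6*v
o(h) = -6 (o(h) = -3 - 3 = -6)
P(x) = -1/2 + 3*x - x**2/2 (P(x) = -((x**2 - 6*x) + 1)/2 = -(1 + x**2 - 6*x)/2 = -1/2 + 3*x - x**2/2)
(P(t(5)) + 28)**2 = ((-1/2 + 3*(36 + 6*5) - (36 + 6*5)**2/2) + 28)**2 = ((-1/2 + 3*(36 + 30) - (36 + 30)**2/2) + 28)**2 = ((-1/2 + 3*66 - 1/2*66**2) + 28)**2 = ((-1/2 + 198 - 1/2*4356) + 28)**2 = ((-1/2 + 198 - 2178) + 28)**2 = (-3961/2 + 28)**2 = (-3905/2)**2 = 15249025/4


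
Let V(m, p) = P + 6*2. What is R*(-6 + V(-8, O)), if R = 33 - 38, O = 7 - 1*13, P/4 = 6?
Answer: -150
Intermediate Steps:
P = 24 (P = 4*6 = 24)
O = -6 (O = 7 - 13 = -6)
V(m, p) = 36 (V(m, p) = 24 + 6*2 = 24 + 12 = 36)
R = -5
R*(-6 + V(-8, O)) = -5*(-6 + 36) = -5*30 = -150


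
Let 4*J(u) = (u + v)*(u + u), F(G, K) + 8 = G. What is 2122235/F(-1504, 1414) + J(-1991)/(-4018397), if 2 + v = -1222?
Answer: -8532821962435/6075816264 ≈ -1404.4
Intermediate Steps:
v = -1224 (v = -2 - 1222 = -1224)
F(G, K) = -8 + G
J(u) = u*(-1224 + u)/2 (J(u) = ((u - 1224)*(u + u))/4 = ((-1224 + u)*(2*u))/4 = (2*u*(-1224 + u))/4 = u*(-1224 + u)/2)
2122235/F(-1504, 1414) + J(-1991)/(-4018397) = 2122235/(-8 - 1504) + ((½)*(-1991)*(-1224 - 1991))/(-4018397) = 2122235/(-1512) + ((½)*(-1991)*(-3215))*(-1/4018397) = 2122235*(-1/1512) + (6401065/2)*(-1/4018397) = -2122235/1512 - 6401065/8036794 = -8532821962435/6075816264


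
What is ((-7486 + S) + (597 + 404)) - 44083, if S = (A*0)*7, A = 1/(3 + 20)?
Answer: -50568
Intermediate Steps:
A = 1/23 ≈ 0.043478
S = 0 (S = ((1/23)*0)*7 = 0*7 = 0)
((-7486 + S) + (597 + 404)) - 44083 = ((-7486 + 0) + (597 + 404)) - 44083 = (-7486 + 1001) - 44083 = -6485 - 44083 = -50568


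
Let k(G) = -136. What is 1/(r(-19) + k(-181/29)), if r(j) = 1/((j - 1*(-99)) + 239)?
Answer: -319/43383 ≈ -0.0073531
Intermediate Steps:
r(j) = 1/(338 + j) (r(j) = 1/((j + 99) + 239) = 1/((99 + j) + 239) = 1/(338 + j))
1/(r(-19) + k(-181/29)) = 1/(1/(338 - 19) - 136) = 1/(1/319 - 136) = 1/(-43383/319) = -319/43383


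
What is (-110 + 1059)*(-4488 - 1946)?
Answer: -6105866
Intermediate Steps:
(-110 + 1059)*(-4488 - 1946) = 949*(-6434) = -6105866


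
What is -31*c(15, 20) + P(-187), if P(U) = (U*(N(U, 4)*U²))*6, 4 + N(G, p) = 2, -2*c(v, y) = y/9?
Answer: 706234234/9 ≈ 7.8470e+7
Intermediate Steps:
c(v, y) = -y/18 (c(v, y) = -y/(2*9) = -y/18)
N(G, p) = -2 (N(G, p) = -4 + 2 = -2)
P(U) = -12*U³ (P(U) = (U*(-2*U²))*6 = -2*U³*6 = -12*U³)
-31*c(15, 20) + P(-187) = -(-31)*20/18 - 12*(-187)³ = -31*(-10/9) - 12*(-6539203) = 310/9 + 78470436 = 706234234/9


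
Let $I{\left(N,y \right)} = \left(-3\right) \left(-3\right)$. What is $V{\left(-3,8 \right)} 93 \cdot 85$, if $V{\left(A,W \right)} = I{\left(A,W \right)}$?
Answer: $71145$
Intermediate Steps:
$I{\left(N,y \right)} = 9$
$V{\left(A,W \right)} = 9$
$V{\left(-3,8 \right)} 93 \cdot 85 = 9 \cdot 93 \cdot 85 = 837 \cdot 85 = 71145$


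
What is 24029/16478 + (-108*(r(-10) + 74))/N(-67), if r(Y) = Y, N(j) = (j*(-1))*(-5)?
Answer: 121945651/5520130 ≈ 22.091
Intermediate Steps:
N(j) = 5*j (N(j) = -j*(-5) = 5*j)
24029/16478 + (-108*(r(-10) + 74))/N(-67) = 24029/16478 + (-108*(-10 + 74))/((5*(-67))) = 24029*(1/16478) - 108*64/(-335) = 24029/16478 - 6912*(-1/335) = 24029/16478 + 6912/335 = 121945651/5520130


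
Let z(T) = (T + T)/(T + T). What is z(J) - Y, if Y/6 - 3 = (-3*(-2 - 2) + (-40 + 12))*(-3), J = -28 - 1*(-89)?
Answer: -305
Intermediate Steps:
J = 61 (J = -28 + 89 = 61)
Y = 306 (Y = 18 + 6*((-3*(-2 - 2) + (-40 + 12))*(-3)) = 18 + 6*((-3*(-4) - 28)*(-3)) = 18 + 6*((12 - 28)*(-3)) = 18 + 6*(-16*(-3)) = 18 + 6*48 = 18 + 288 = 306)
z(T) = 1 (z(T) = (2*T)/((2*T)) = (2*T)*(1/(2*T)) = 1)
z(J) - Y = 1 - 1*306 = 1 - 306 = -305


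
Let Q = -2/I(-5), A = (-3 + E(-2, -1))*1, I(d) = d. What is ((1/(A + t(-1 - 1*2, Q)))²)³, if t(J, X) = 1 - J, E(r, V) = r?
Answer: 1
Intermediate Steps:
A = -5 (A = (-3 - 2)*1 = -5*1 = -5)
Q = ⅖ (Q = -2/(-5) = -2*(-⅕) = ⅖ ≈ 0.40000)
((1/(A + t(-1 - 1*2, Q)))²)³ = ((1/(-5 + (1 - (-1 - 1*2))))²)³ = ((1/(-5 + (1 - (-1 - 2))))²)³ = ((1/(-5 + (1 - 1*(-3))))²)³ = ((1/(-5 + (1 + 3)))²)³ = ((1/(-5 + 4))²)³ = ((1/(-1))²)³ = ((-1)²)³ = 1³ = 1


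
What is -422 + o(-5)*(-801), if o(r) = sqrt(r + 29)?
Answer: -422 - 1602*sqrt(6) ≈ -4346.1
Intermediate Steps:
o(r) = sqrt(29 + r)
-422 + o(-5)*(-801) = -422 + sqrt(29 - 5)*(-801) = -422 + sqrt(24)*(-801) = -422 + (2*sqrt(6))*(-801) = -422 - 1602*sqrt(6)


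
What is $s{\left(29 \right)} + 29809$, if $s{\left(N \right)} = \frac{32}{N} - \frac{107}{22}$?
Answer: $\frac{19015743}{638} \approx 29805.0$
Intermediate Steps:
$s{\left(N \right)} = - \frac{107}{22} + \frac{32}{N}$ ($s{\left(N \right)} = \frac{32}{N} - \frac{107}{22} = - \frac{107}{22} + \frac{32}{N}$)
$s{\left(29 \right)} + 29809 = \left(- \frac{107}{22} + \frac{32}{29}\right) + 29809 = - \frac{2399}{638} + 29809 = \frac{19015743}{638}$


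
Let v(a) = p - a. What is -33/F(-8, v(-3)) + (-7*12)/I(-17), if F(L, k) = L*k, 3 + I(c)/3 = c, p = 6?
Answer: 223/120 ≈ 1.8583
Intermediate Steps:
I(c) = -9 + 3*c
v(a) = 6 - a
-33/F(-8, v(-3)) + (-7*12)/I(-17) = -33*(-1/(8*(6 - 1*(-3)))) + (-7*12)/(-9 + 3*(-17)) = -33*(-1/(8*(6 + 3))) - 84/(-9 - 51) = -33/((-8*9)) - 84/(-60) = -33/(-72) - 84*(-1/60) = -33*(-1/72) + 7/5 = 11/24 + 7/5 = 223/120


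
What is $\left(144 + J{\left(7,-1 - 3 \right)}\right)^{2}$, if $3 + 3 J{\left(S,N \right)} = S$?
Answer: $\frac{190096}{9} \approx 21122.0$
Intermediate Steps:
$J{\left(S,N \right)} = -1 + \frac{S}{3}$
$\left(144 + J{\left(7,-1 - 3 \right)}\right)^{2} = \left(144 + \left(-1 + \frac{1}{3} \cdot 7\right)\right)^{2} = \left(144 + \left(-1 + \frac{7}{3}\right)\right)^{2} = \left(144 + \frac{4}{3}\right)^{2} = \left(\frac{436}{3}\right)^{2} = \frac{190096}{9}$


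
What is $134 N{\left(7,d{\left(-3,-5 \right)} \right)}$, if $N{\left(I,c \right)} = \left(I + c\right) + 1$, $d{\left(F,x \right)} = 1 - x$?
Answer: $1876$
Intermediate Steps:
$N{\left(I,c \right)} = 1 + I + c$
$134 N{\left(7,d{\left(-3,-5 \right)} \right)} = 134 \left(1 + 7 + \left(1 - -5\right)\right) = 134 \left(1 + 7 + \left(1 + 5\right)\right) = 134 \left(1 + 7 + 6\right) = 134 \cdot 14 = 1876$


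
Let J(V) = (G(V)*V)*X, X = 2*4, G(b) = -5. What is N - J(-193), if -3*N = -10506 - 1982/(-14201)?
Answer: -179701436/42603 ≈ -4218.0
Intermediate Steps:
X = 8
J(V) = -40*V (J(V) = -5*V*8 = -40*V)
N = 149193724/42603 (N = -(-10506 - 1982/(-14201))/3 = -(-10506 - 1982*(-1/14201))/3 = -(-10506 + 1982/14201)/3 = -1/3*(-149193724/14201) = 149193724/42603 ≈ 3502.0)
N - J(-193) = 149193724/42603 - (-40)*(-193) = 149193724/42603 - 1*7720 = 149193724/42603 - 7720 = -179701436/42603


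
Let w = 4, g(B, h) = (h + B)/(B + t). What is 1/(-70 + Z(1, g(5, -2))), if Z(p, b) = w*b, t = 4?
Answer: -3/206 ≈ -0.014563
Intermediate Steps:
g(B, h) = (B + h)/(4 + B) (g(B, h) = (h + B)/(B + 4) = (B + h)/(4 + B))
Z(p, b) = 4*b
1/(-70 + Z(1, g(5, -2))) = 1/(-70 + 4*((5 - 2)/(4 + 5))) = 1/(-70 + 4*(3/9)) = 1/(-70 + 4*((⅑)*3)) = 1/(-70 + 4*(⅓)) = 1/(-70 + 4/3) = 1/(-206/3) = -3/206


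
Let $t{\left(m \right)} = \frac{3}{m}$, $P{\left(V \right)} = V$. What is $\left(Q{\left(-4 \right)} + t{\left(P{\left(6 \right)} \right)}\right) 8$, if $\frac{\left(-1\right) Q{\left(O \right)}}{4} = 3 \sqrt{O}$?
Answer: $4 - 192 i \approx 4.0 - 192.0 i$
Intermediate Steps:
$Q{\left(O \right)} = - 12 \sqrt{O}$ ($Q{\left(O \right)} = - 4 \cdot 3 \sqrt{O} = - 12 \sqrt{O}$)
$\left(Q{\left(-4 \right)} + t{\left(P{\left(6 \right)} \right)}\right) 8 = \left(- 12 \sqrt{-4} + \frac{3}{6}\right) 8 = \left(- 12 \cdot 2 i + 3 \cdot \frac{1}{6}\right) 8 = \left(- 24 i + \frac{1}{2}\right) 8 = \left(\frac{1}{2} - 24 i\right) 8 = 4 - 192 i$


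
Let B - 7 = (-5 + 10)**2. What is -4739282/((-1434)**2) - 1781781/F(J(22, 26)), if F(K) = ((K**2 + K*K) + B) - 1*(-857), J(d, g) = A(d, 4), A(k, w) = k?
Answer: -612129482785/636442182 ≈ -961.80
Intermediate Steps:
J(d, g) = d
B = 32 (B = 7 + (-5 + 10)**2 = 7 + 5**2 = 7 + 25 = 32)
F(K) = 889 + 2*K**2 (F(K) = ((K**2 + K*K) + 32) - 1*(-857) = ((K**2 + K**2) + 32) + 857 = (2*K**2 + 32) + 857 = (32 + 2*K**2) + 857 = 889 + 2*K**2)
-4739282/((-1434)**2) - 1781781/F(J(22, 26)) = -4739282/((-1434)**2) - 1781781/(889 + 2*22**2) = -4739282/2056356 - 1781781/(889 + 2*484) = -4739282*1/2056356 - 1781781/(889 + 968) = -2369641/1028178 - 1781781/1857 = -2369641/1028178 - 1781781*1/1857 = -2369641/1028178 - 593927/619 = -612129482785/636442182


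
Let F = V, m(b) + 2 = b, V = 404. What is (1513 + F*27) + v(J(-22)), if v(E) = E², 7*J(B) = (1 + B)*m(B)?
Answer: 17605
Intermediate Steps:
m(b) = -2 + b
F = 404
J(B) = (1 + B)*(-2 + B)/7 (J(B) = ((1 + B)*(-2 + B))/7 = (1 + B)*(-2 + B)/7)
(1513 + F*27) + v(J(-22)) = (1513 + 404*27) + ((1 - 22)*(-2 - 22)/7)² = (1513 + 10908) + ((⅐)*(-21)*(-24))² = 12421 + 72² = 12421 + 5184 = 17605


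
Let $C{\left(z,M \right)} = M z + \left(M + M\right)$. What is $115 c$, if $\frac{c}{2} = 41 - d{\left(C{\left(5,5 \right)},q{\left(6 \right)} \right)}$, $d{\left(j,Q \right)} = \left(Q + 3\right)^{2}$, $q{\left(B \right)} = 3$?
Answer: $1150$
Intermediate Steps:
$C{\left(z,M \right)} = 2 M + M z$ ($C{\left(z,M \right)} = M z + 2 M = 2 M + M z$)
$d{\left(j,Q \right)} = \left(3 + Q\right)^{2}$
$c = 10$ ($c = 2 \left(41 - \left(3 + 3\right)^{2}\right) = 2 \left(41 - 6^{2}\right) = 2 \left(41 - 36\right) = 2 \cdot 5 = 10$)
$115 c = 115 \cdot 10 = 1150$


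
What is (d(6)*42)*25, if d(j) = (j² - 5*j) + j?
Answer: 12600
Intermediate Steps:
d(j) = j² - 4*j
(d(6)*42)*25 = ((6*(-4 + 6))*42)*25 = ((6*2)*42)*25 = (12*42)*25 = 504*25 = 12600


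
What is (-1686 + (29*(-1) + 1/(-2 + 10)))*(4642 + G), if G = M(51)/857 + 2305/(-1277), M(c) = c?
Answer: -8708552787765/1094389 ≈ -7.9575e+6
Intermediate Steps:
G = -1910258/1094389 (G = 51/857 + 2305/(-1277) = 51*(1/857) + 2305*(-1/1277) = 51/857 - 2305/1277 = -1910258/1094389 ≈ -1.7455)
(-1686 + (29*(-1) + 1/(-2 + 10)))*(4642 + G) = (-1686 + (29*(-1) + 1/(-2 + 10)))*(4642 - 1910258/1094389) = (-1686 + (-29 + 1/8))*(5078243480/1094389) = (-1686 + (-29 + ⅛))*(5078243480/1094389) = (-1686 - 231/8)*(5078243480/1094389) = -13719/8*5078243480/1094389 = -8708552787765/1094389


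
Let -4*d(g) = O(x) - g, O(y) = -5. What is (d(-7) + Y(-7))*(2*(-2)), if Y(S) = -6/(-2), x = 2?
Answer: -10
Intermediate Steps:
Y(S) = 3 (Y(S) = -6*(-1/2) = 3)
d(g) = 5/4 + g/4 (d(g) = -(-5 - g)/4 = 5/4 + g/4)
(d(-7) + Y(-7))*(2*(-2)) = ((5/4 + (1/4)*(-7)) + 3)*(2*(-2)) = ((5/4 - 7/4) + 3)*(-4) = (-1/2 + 3)*(-4) = (5/2)*(-4) = -10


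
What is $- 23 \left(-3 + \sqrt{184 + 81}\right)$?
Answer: $69 - 23 \sqrt{265} \approx -305.41$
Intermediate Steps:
$- 23 \left(-3 + \sqrt{184 + 81}\right) = - 23 \left(-3 + \sqrt{265}\right) = 69 - 23 \sqrt{265}$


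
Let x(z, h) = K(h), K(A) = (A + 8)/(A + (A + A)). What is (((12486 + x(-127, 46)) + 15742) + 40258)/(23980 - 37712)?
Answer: -1575187/315836 ≈ -4.9874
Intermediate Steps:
K(A) = (8 + A)/(3*A) (K(A) = (8 + A)/(A + 2*A) = (8 + A)/((3*A)) = (8 + A)*(1/(3*A)) = (8 + A)/(3*A))
x(z, h) = (8 + h)/(3*h)
(((12486 + x(-127, 46)) + 15742) + 40258)/(23980 - 37712) = (((12486 + (⅓)*(8 + 46)/46) + 15742) + 40258)/(23980 - 37712) = (((12486 + (⅓)*(1/46)*54) + 15742) + 40258)/(-13732) = (((12486 + 9/23) + 15742) + 40258)*(-1/13732) = ((287187/23 + 15742) + 40258)*(-1/13732) = (649253/23 + 40258)*(-1/13732) = (1575187/23)*(-1/13732) = -1575187/315836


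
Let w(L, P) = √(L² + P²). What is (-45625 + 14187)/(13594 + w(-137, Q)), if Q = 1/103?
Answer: -2266974468374/980155256401 + 1619057*√199120322/980155256401 ≈ -2.2896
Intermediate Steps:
Q = 1/103 ≈ 0.0097087
(-45625 + 14187)/(13594 + w(-137, Q)) = (-45625 + 14187)/(13594 + √((-137)² + (1/103)²)) = -31438/(13594 + √(18769 + 1/10609)) = -31438/(13594 + √(199120322/10609)) = -31438/(13594 + √199120322/103)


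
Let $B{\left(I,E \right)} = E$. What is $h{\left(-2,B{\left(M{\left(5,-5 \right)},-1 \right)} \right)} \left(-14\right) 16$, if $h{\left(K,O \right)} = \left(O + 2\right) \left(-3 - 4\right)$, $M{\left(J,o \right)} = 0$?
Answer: $1568$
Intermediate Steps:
$h{\left(K,O \right)} = -14 - 7 O$ ($h{\left(K,O \right)} = \left(2 + O\right) \left(-7\right) = -14 - 7 O$)
$h{\left(-2,B{\left(M{\left(5,-5 \right)},-1 \right)} \right)} \left(-14\right) 16 = \left(-14 - -7\right) \left(-14\right) 16 = \left(-14 + 7\right) \left(-14\right) 16 = \left(-7\right) \left(-14\right) 16 = 98 \cdot 16 = 1568$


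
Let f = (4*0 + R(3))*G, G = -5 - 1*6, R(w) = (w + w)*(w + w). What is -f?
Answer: 396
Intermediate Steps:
R(w) = 4*w**2 (R(w) = (2*w)*(2*w) = 4*w**2)
G = -11 (G = -5 - 6 = -11)
f = -396 (f = (4*0 + 4*3**2)*(-11) = (0 + 4*9)*(-11) = (0 + 36)*(-11) = 36*(-11) = -396)
-f = -1*(-396) = 396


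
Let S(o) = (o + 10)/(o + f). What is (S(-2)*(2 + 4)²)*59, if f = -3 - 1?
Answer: -2832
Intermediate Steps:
f = -4
S(o) = (10 + o)/(-4 + o) (S(o) = (o + 10)/(o - 4) = (10 + o)/(-4 + o))
(S(-2)*(2 + 4)²)*59 = (((10 - 2)/(-4 - 2))*(2 + 4)²)*59 = ((8/(-6))*6²)*59 = (-⅙*8*36)*59 = -4/3*36*59 = -48*59 = -2832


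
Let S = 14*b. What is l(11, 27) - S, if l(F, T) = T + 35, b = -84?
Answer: 1238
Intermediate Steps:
S = -1176 (S = 14*(-84) = -1176)
l(F, T) = 35 + T
l(11, 27) - S = (35 + 27) - 1*(-1176) = 62 + 1176 = 1238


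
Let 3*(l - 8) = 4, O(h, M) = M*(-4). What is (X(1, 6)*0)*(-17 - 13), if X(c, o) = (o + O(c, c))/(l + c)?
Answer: 0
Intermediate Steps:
O(h, M) = -4*M
l = 28/3 (l = 8 + (1/3)*4 = 8 + 4/3 = 28/3 ≈ 9.3333)
X(c, o) = (o - 4*c)/(28/3 + c)
(X(1, 6)*0)*(-17 - 13) = ((3*(6 - 4*1)/(28 + 3*1))*0)*(-17 - 13) = ((3*(6 - 4)/(28 + 3))*0)*(-30) = ((3*2/31)*0)*(-30) = ((3*(1/31)*2)*0)*(-30) = ((6/31)*0)*(-30) = 0*(-30) = 0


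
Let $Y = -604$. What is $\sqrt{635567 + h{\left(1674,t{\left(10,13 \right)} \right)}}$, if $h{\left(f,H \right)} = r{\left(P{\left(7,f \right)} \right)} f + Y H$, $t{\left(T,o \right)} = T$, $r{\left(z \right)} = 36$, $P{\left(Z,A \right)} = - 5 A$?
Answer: $\sqrt{689791} \approx 830.54$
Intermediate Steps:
$h{\left(f,H \right)} = - 604 H + 36 f$ ($h{\left(f,H \right)} = 36 f - 604 H = - 604 H + 36 f$)
$\sqrt{635567 + h{\left(1674,t{\left(10,13 \right)} \right)}} = \sqrt{635567 + \left(\left(-604\right) 10 + 36 \cdot 1674\right)} = \sqrt{635567 + \left(-6040 + 60264\right)} = \sqrt{635567 + 54224} = \sqrt{689791}$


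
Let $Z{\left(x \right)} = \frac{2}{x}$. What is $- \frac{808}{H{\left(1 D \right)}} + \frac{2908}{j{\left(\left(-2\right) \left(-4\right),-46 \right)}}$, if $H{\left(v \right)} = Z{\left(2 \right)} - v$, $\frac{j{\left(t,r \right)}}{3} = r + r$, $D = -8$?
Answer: $- \frac{20765}{207} \approx -100.31$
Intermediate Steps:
$j{\left(t,r \right)} = 6 r$ ($j{\left(t,r \right)} = 3 \left(r + r\right) = 3 \cdot 2 r = 6 r$)
$H{\left(v \right)} = 1 - v$ ($H{\left(v \right)} = \frac{2}{2} - v = 2 \cdot \frac{1}{2} - v = 1 - v$)
$- \frac{808}{H{\left(1 D \right)}} + \frac{2908}{j{\left(\left(-2\right) \left(-4\right),-46 \right)}} = - \frac{808}{1 - 1 \left(-8\right)} + \frac{2908}{6 \left(-46\right)} = - \frac{808}{1 - -8} + \frac{2908}{-276} = - \frac{808}{1 + 8} + 2908 \left(- \frac{1}{276}\right) = - \frac{808}{9} - \frac{727}{69} = - \frac{20765}{207}$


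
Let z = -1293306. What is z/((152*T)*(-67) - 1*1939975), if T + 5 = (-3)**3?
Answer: 431102/538029 ≈ 0.80126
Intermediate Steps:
T = -32 (T = -5 + (-3)**3 = -5 - 27 = -32)
z/((152*T)*(-67) - 1*1939975) = -1293306/((152*(-32))*(-67) - 1*1939975) = -1293306/(-4864*(-67) - 1939975) = -1293306/(325888 - 1939975) = -1293306/(-1614087) = -1293306*(-1/1614087) = 431102/538029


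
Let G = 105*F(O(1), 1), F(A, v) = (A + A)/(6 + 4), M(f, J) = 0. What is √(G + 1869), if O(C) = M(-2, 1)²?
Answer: √1869 ≈ 43.232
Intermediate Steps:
O(C) = 0 (O(C) = 0² = 0)
F(A, v) = A/5 (F(A, v) = (2*A)/10 = (2*A)*(⅒) = A/5)
G = 0 (G = 105*((⅕)*0) = 105*0 = 0)
√(G + 1869) = √(0 + 1869) = √1869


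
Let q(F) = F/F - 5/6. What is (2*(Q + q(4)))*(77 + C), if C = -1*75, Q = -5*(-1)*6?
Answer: 362/3 ≈ 120.67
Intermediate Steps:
Q = 30 (Q = 5*6 = 30)
q(F) = 1/6 (q(F) = 1 - 5*1/6 = 1 - 5/6 = 1/6)
C = -75
(2*(Q + q(4)))*(77 + C) = (2*(30 + 1/6))*(77 - 75) = (2*(181/6))*2 = (181/3)*2 = 362/3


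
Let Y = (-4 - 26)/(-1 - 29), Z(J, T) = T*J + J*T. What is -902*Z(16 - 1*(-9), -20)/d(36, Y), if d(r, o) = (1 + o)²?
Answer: 225500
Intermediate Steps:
Z(J, T) = 2*J*T (Z(J, T) = J*T + J*T = 2*J*T)
Y = 1 (Y = -30/(-30) = -30*(-1/30) = 1)
-902*Z(16 - 1*(-9), -20)/d(36, Y) = -902*2*(16 - 1*(-9))*(-20)/((1 + 1)²) = -902*2*(16 + 9)*(-20)/(2²) = -902*2*25*(-20)/4 = -(-902000)/4 = -902*(-250) = 225500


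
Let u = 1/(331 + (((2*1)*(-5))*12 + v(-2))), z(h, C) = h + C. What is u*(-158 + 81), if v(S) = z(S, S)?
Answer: -77/207 ≈ -0.37198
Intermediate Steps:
z(h, C) = C + h
v(S) = 2*S (v(S) = S + S = 2*S)
u = 1/207 (u = 1/(331 + (((2*1)*(-5))*12 + 2*(-2))) = 1/(331 + ((2*(-5))*12 - 4)) = 1/(331 + (-10*12 - 4)) = 1/(331 + (-120 - 4)) = 1/(331 - 124) = 1/207 ≈ 0.0048309)
u*(-158 + 81) = (-158 + 81)/207 = (1/207)*(-77) = -77/207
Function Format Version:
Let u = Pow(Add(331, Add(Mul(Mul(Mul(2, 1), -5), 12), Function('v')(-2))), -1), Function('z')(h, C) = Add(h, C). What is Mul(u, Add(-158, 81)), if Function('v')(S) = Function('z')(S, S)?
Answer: Rational(-77, 207) ≈ -0.37198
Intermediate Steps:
Function('z')(h, C) = Add(C, h)
Function('v')(S) = Mul(2, S) (Function('v')(S) = Add(S, S) = Mul(2, S))
u = Rational(1, 207) (u = Pow(Add(331, Add(Mul(Mul(Mul(2, 1), -5), 12), Mul(2, -2))), -1) = Pow(Add(331, Add(Mul(Mul(2, -5), 12), -4)), -1) = Pow(Add(331, Add(Mul(-10, 12), -4)), -1) = Pow(Add(331, Add(-120, -4)), -1) = Pow(Add(331, -124), -1) = Pow(207, -1) = Rational(1, 207) ≈ 0.0048309)
Mul(u, Add(-158, 81)) = Mul(Rational(1, 207), Add(-158, 81)) = Mul(Rational(1, 207), -77) = Rational(-77, 207)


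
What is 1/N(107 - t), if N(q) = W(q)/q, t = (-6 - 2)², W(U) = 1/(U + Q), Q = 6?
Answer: 2107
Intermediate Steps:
W(U) = 1/(6 + U) (W(U) = 1/(U + 6) = 1/(6 + U))
t = 64 (t = (-8)² = 64)
N(q) = 1/(q*(6 + q)) (N(q) = 1/((6 + q)*q) = 1/(q*(6 + q)))
1/N(107 - t) = 1/(1/((107 - 1*64)*(6 + (107 - 1*64)))) = 1/(1/((107 - 64)*(6 + (107 - 64)))) = 1/(1/(43*(6 + 43))) = 1/((1/43)/49) = 1/((1/43)*(1/49)) = 1/(1/2107) = 2107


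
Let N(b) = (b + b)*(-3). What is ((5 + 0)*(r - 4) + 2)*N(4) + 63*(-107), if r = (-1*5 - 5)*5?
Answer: -309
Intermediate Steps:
N(b) = -6*b (N(b) = (2*b)*(-3) = -6*b)
r = -50 (r = (-5 - 5)*5 = -10*5 = -50)
((5 + 0)*(r - 4) + 2)*N(4) + 63*(-107) = ((5 + 0)*(-50 - 4) + 2)*(-6*4) + 63*(-107) = (5*(-54) + 2)*(-24) - 6741 = (-270 + 2)*(-24) - 6741 = -268*(-24) - 6741 = 6432 - 6741 = -309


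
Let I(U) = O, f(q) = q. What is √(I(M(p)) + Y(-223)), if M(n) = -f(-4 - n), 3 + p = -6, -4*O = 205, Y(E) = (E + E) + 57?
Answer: I*√1761/2 ≈ 20.982*I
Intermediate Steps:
Y(E) = 57 + 2*E (Y(E) = 2*E + 57 = 57 + 2*E)
O = -205/4 (O = -¼*205 = -205/4 ≈ -51.250)
p = -9 (p = -3 - 6 = -9)
M(n) = 4 + n (M(n) = -(-4 - n) = 4 + n)
I(U) = -205/4
√(I(M(p)) + Y(-223)) = √(-205/4 + (57 + 2*(-223))) = √(-205/4 + (57 - 446)) = √(-205/4 - 389) = √(-1761/4) = I*√1761/2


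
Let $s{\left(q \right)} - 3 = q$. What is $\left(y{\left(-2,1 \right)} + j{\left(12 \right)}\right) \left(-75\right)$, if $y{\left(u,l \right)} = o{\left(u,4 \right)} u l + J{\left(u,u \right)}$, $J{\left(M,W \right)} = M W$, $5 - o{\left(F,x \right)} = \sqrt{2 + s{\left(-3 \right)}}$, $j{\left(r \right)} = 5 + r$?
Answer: $-825 - 150 \sqrt{2} \approx -1037.1$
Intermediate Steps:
$s{\left(q \right)} = 3 + q$
$o{\left(F,x \right)} = 5 - \sqrt{2}$ ($o{\left(F,x \right)} = 5 - \sqrt{2 + \left(3 - 3\right)} = 5 - \sqrt{2 + 0} = 5 - \sqrt{2}$)
$y{\left(u,l \right)} = u^{2} + l u \left(5 - \sqrt{2}\right)$ ($y{\left(u,l \right)} = \left(5 - \sqrt{2}\right) u l + u u = u \left(5 - \sqrt{2}\right) l + u^{2} = l u \left(5 - \sqrt{2}\right) + u^{2} = u^{2} + l u \left(5 - \sqrt{2}\right)$)
$\left(y{\left(-2,1 \right)} + j{\left(12 \right)}\right) \left(-75\right) = \left(- 2 \left(-2 + 1 \left(5 - \sqrt{2}\right)\right) + \left(5 + 12\right)\right) \left(-75\right) = \left(- 2 \left(-2 + \left(5 - \sqrt{2}\right)\right) + 17\right) \left(-75\right) = \left(- 2 \left(3 - \sqrt{2}\right) + 17\right) \left(-75\right) = \left(\left(-6 + 2 \sqrt{2}\right) + 17\right) \left(-75\right) = \left(11 + 2 \sqrt{2}\right) \left(-75\right) = -825 - 150 \sqrt{2}$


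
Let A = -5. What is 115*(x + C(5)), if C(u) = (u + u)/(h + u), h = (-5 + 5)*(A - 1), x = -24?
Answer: -2530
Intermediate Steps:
h = 0 (h = (-5 + 5)*(-5 - 1) = 0*(-6) = 0)
C(u) = 2 (C(u) = (u + u)/(0 + u) = (2*u)/u = 2)
115*(x + C(5)) = 115*(-24 + 2) = 115*(-22) = -2530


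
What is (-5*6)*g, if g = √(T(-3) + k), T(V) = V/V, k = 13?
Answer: -30*√14 ≈ -112.25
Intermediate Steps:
T(V) = 1
g = √14 (g = √(1 + 13) = √14 ≈ 3.7417)
(-5*6)*g = (-5*6)*√14 = -30*√14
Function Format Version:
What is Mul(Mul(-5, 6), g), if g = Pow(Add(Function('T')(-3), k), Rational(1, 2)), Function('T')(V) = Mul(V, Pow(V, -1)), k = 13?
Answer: Mul(-30, Pow(14, Rational(1, 2))) ≈ -112.25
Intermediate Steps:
Function('T')(V) = 1
g = Pow(14, Rational(1, 2)) (g = Pow(Add(1, 13), Rational(1, 2)) = Pow(14, Rational(1, 2)) ≈ 3.7417)
Mul(Mul(-5, 6), g) = Mul(Mul(-5, 6), Pow(14, Rational(1, 2))) = Mul(-30, Pow(14, Rational(1, 2)))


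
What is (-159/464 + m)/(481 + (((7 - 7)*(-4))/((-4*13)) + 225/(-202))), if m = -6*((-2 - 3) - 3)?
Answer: 2233413/22489384 ≈ 0.099310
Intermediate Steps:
m = 48 (m = -6*(-5 - 3) = -6*(-8) = 48)
(-159/464 + m)/(481 + (((7 - 7)*(-4))/((-4*13)) + 225/(-202))) = (-159/464 + 48)/(481 + (((7 - 7)*(-4))/((-4*13)) + 225/(-202))) = (-159*1/464 + 48)/(481 + ((0*(-4))/(-52) + 225*(-1/202))) = (-159/464 + 48)/(481 + (0*(-1/52) - 225/202)) = 22113/(464*(481 + (0 - 225/202))) = 22113/(464*(481 - 225/202)) = 22113/(464*(96937/202)) = (22113/464)*(202/96937) = 2233413/22489384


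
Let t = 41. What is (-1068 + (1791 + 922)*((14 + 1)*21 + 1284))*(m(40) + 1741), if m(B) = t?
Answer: 7728567858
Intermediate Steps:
m(B) = 41
(-1068 + (1791 + 922)*((14 + 1)*21 + 1284))*(m(40) + 1741) = (-1068 + (1791 + 922)*((14 + 1)*21 + 1284))*(41 + 1741) = (-1068 + 2713*(15*21 + 1284))*1782 = (-1068 + 2713*(315 + 1284))*1782 = (-1068 + 2713*1599)*1782 = (-1068 + 4338087)*1782 = 4337019*1782 = 7728567858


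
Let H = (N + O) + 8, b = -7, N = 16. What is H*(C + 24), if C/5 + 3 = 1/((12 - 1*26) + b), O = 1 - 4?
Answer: 184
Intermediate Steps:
O = -3
H = 21 (H = (16 - 3) + 8 = 13 + 8 = 21)
C = -320/21 (C = -15 + 5/((12 - 1*26) - 7) = -15 + 5/((12 - 26) - 7) = -15 + 5/(-14 - 7) = -15 + 5/(-21) = -15 + 5*(-1/21) = -15 - 5/21 = -320/21 ≈ -15.238)
H*(C + 24) = 21*(-320/21 + 24) = 21*(184/21) = 184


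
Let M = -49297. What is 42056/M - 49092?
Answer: -2420130380/49297 ≈ -49093.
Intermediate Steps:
42056/M - 49092 = 42056/(-49297) - 49092 = 42056*(-1/49297) - 49092 = -42056/49297 - 49092 = -2420130380/49297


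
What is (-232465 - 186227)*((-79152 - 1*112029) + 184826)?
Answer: 2660787660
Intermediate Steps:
(-232465 - 186227)*((-79152 - 1*112029) + 184826) = -418692*((-79152 - 112029) + 184826) = -418692*(-191181 + 184826) = -418692*(-6355) = 2660787660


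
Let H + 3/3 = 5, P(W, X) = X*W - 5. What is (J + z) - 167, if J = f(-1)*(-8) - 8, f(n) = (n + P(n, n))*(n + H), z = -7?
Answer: -62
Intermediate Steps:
P(W, X) = -5 + W*X (P(W, X) = W*X - 5 = -5 + W*X)
H = 4 (H = -1 + 5 = 4)
f(n) = (4 + n)*(-5 + n + n²) (f(n) = (n + (-5 + n*n))*(n + 4) = (n + (-5 + n²))*(4 + n) = (-5 + n + n²)*(4 + n) = (4 + n)*(-5 + n + n²))
J = 112 (J = (-20 + (-1)³ - 1*(-1) + 5*(-1)²)*(-8) - 8 = (-20 - 1 + 1 + 5*1)*(-8) - 8 = (-20 - 1 + 1 + 5)*(-8) - 8 = -15*(-8) - 8 = 120 - 8 = 112)
(J + z) - 167 = (112 - 7) - 167 = 105 - 167 = -62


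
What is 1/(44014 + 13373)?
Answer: 1/57387 ≈ 1.7426e-5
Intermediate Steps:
1/(44014 + 13373) = 1/57387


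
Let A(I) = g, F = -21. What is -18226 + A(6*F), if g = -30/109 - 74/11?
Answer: -21861370/1199 ≈ -18233.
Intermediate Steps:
g = -8396/1199 (g = -30*1/109 - 74*1/11 = -30/109 - 74/11 = -8396/1199 ≈ -7.0025)
A(I) = -8396/1199
-18226 + A(6*F) = -18226 - 8396/1199 = -21861370/1199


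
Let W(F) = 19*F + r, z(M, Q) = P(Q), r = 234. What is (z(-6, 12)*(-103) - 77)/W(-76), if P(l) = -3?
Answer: -116/605 ≈ -0.19174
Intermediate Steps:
z(M, Q) = -3
W(F) = 234 + 19*F (W(F) = 19*F + 234 = 234 + 19*F)
(z(-6, 12)*(-103) - 77)/W(-76) = (-3*(-103) - 77)/(234 + 19*(-76)) = (309 - 77)/(234 - 1444) = 232/(-1210) = 232*(-1/1210) = -116/605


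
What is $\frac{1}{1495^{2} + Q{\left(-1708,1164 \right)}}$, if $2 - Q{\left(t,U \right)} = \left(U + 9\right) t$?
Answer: $\frac{1}{4238511} \approx 2.3593 \cdot 10^{-7}$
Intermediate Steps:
$Q{\left(t,U \right)} = 2 - t \left(9 + U\right)$ ($Q{\left(t,U \right)} = 2 - \left(U + 9\right) t = 2 - \left(9 + U\right) t = 2 - t \left(9 + U\right)$)
$\frac{1}{1495^{2} + Q{\left(-1708,1164 \right)}} = \frac{1}{1495^{2} - \left(-15374 - 1988112\right)} = \frac{1}{2235025 + \left(2 + 15372 + 1988112\right)} = \frac{1}{2235025 + 2003486} = \frac{1}{4238511}$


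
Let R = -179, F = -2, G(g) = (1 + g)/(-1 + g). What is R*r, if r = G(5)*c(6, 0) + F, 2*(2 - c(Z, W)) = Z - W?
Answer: 1253/2 ≈ 626.50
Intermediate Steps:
G(g) = (1 + g)/(-1 + g)
c(Z, W) = 2 + W/2 - Z/2 (c(Z, W) = 2 - (Z - W)/2 = 2 + (W/2 - Z/2) = 2 + W/2 - Z/2)
r = -7/2 (r = ((1 + 5)/(-1 + 5))*(2 + (1/2)*0 - 1/2*6) - 2 = (6/4)*(2 + 0 - 3) - 2 = ((1/4)*6)*(-1) - 2 = (3/2)*(-1) - 2 = -3/2 - 2 = -7/2 ≈ -3.5000)
R*r = -179*(-7/2) = 1253/2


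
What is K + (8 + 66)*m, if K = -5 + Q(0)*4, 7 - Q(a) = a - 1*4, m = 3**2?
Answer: 705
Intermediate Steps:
m = 9
Q(a) = 11 - a (Q(a) = 7 - (a - 1*4) = 7 - (a - 4) = 7 - (-4 + a) = 7 + (4 - a) = 11 - a)
K = 39 (K = -5 + (11 - 1*0)*4 = -5 + (11 + 0)*4 = -5 + 11*4 = -5 + 44 = 39)
K + (8 + 66)*m = 39 + (8 + 66)*9 = 39 + 74*9 = 39 + 666 = 705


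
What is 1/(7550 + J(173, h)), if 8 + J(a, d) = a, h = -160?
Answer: 1/7715 ≈ 0.00012962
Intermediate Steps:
J(a, d) = -8 + a
1/(7550 + J(173, h)) = 1/(7550 + (-8 + 173)) = 1/(7550 + 165) = 1/7715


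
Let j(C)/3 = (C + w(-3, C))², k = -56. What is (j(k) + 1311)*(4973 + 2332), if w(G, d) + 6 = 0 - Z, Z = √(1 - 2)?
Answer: 93796200 + 2717460*I ≈ 9.3796e+7 + 2.7175e+6*I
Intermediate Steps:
Z = I (Z = √(-1) = I ≈ 1.0*I)
w(G, d) = -6 - I (w(G, d) = -6 + (0 - I) = -6 - I)
j(C) = 3*(-6 + C - I)² (j(C) = 3*(C + (-6 - I))² = 3*(-6 + C - I)²)
(j(k) + 1311)*(4973 + 2332) = (3*(6 + I - 1*(-56))² + 1311)*(4973 + 2332) = (3*(6 + I + 56)² + 1311)*7305 = (3*(62 + I)² + 1311)*7305 = (1311 + 3*(62 + I)²)*7305 = 9576855 + 21915*(62 + I)²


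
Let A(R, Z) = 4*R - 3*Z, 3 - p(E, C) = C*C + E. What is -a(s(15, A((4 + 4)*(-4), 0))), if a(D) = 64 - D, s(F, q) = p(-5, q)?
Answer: -16440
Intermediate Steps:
p(E, C) = 3 - E - C**2 (p(E, C) = 3 - (C*C + E) = 3 - (C**2 + E) = 3 - (E + C**2) = 3 + (-E - C**2) = 3 - E - C**2)
A(R, Z) = -3*Z + 4*R
s(F, q) = 8 - q**2 (s(F, q) = 3 - 1*(-5) - q**2 = 3 + 5 - q**2 = 8 - q**2)
-a(s(15, A((4 + 4)*(-4), 0))) = -(64 - (8 - (-3*0 + 4*((4 + 4)*(-4)))**2)) = -(64 - (8 - (0 + 4*(8*(-4)))**2)) = -(64 - (8 - (0 + 4*(-32))**2)) = -(64 - (8 - (0 - 128)**2)) = -(64 - (8 - 1*(-128)**2)) = -(64 - (8 - 1*16384)) = -(64 - (8 - 16384)) = -(64 - 1*(-16376)) = -(64 + 16376) = -1*16440 = -16440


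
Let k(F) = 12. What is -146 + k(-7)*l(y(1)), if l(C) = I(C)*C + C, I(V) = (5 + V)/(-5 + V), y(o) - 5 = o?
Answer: 718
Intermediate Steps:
y(o) = 5 + o
I(V) = (5 + V)/(-5 + V)
l(C) = C + C*(5 + C)/(-5 + C) (l(C) = ((5 + C)/(-5 + C))*C + C = C*(5 + C)/(-5 + C) + C = C + C*(5 + C)/(-5 + C))
-146 + k(-7)*l(y(1)) = -146 + 12*(2*(5 + 1)**2/(-5 + (5 + 1))) = -146 + 12*(2*6**2/(-5 + 6)) = -146 + 12*(2*36/1) = -146 + 12*(2*36*1) = -146 + 12*72 = -146 + 864 = 718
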